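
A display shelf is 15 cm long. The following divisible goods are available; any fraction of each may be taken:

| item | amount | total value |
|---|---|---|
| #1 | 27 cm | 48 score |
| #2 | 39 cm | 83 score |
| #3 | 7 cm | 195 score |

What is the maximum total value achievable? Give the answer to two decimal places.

212.03

Take in order of value per unit:
- #3 (195/7 per unit): all 7 → value 195, running total 195.00
- #2 (83/39 per unit): 8 of 39 → value 8×83/39 = 17.0256, running total 212.03
Total 212.03.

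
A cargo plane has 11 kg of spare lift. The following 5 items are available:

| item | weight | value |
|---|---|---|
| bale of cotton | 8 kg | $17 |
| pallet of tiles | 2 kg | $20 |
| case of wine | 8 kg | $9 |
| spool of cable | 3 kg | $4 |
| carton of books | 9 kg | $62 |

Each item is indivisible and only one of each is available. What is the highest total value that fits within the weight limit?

Check high-value combinations within 11 kg:
- pallet of tiles+carton of books: weight 2+9=11, value 20+62=82
- carton of books: weight 9, value 62
- bale of cotton+pallet of tiles: weight 8+2=10, value 17+20=37
- pallet of tiles+case of wine: weight 2+8=10, value 20+9=29
Best: $82.

$82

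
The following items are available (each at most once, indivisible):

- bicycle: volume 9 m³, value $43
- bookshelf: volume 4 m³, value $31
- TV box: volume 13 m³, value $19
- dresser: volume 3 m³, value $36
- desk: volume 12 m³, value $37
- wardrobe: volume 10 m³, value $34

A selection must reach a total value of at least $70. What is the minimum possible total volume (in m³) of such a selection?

Subsets with value ≥ 70, sorted by total volume:
- bicycle+dresser: volume 12, value 79
- bicycle+bookshelf: volume 13, value 74
- dresser+wardrobe: volume 13, value 70
- dresser+desk: volume 15, value 73
Minimum volume: 12 m³.

12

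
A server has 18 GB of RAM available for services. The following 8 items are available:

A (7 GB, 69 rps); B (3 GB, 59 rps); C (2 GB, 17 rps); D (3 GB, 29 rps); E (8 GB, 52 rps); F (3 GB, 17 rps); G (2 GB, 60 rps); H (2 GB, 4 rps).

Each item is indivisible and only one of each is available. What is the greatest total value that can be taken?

This is a 0/1 knapsack; check combinations near the capacity.
- A+B+C+D+G: memory 7+3+2+3+2=17, value 69+59+17+29+60=234
- A+B+D+F+G: memory 7+3+3+3+2=18, value 69+59+29+17+60=234
- A+B+C+F+G: memory 7+3+2+3+2=17, value 69+59+17+17+60=222
Best: 234 rps.

234 rps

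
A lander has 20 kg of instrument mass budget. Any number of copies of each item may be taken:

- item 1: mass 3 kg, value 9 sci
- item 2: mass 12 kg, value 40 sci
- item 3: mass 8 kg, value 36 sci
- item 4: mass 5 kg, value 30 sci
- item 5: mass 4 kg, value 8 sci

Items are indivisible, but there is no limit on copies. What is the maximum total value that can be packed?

Best value-per-unit is item 4 at 30/5, and filling with it alone uses mass 4×5=20. No mix of the others beats 4×30 = 120.

120 sci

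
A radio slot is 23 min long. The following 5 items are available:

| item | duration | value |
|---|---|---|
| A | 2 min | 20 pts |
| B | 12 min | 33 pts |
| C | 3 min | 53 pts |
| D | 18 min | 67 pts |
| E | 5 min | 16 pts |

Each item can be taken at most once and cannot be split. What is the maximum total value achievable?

Check high-value combinations within 23 min:
- A+C+D: duration 2+3+18=23, value 20+53+67=140
- A+B+C+E: duration 2+12+3+5=22, value 20+33+53+16=122
- C+D: duration 3+18=21, value 53+67=120
- A+B+C: duration 2+12+3=17, value 20+33+53=106
Best: 140 pts.

140 pts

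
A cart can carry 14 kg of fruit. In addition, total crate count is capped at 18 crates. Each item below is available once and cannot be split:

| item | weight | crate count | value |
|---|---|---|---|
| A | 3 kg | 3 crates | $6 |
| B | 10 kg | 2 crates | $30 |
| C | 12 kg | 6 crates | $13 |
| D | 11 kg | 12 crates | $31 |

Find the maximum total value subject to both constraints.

$37

Feasible sets respecting both limits:
- A+D: weight 14, crate count 15, value 37
- A+B: weight 13, crate count 5, value 36
- D: weight 11, crate count 12, value 31
Best: $37.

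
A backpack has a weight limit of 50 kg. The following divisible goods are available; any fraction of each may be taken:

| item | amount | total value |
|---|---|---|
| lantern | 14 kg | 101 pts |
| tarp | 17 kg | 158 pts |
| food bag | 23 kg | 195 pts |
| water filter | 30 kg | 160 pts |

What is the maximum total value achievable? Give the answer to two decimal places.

425.14

Take in order of value per unit:
- tarp (158/17 per unit): all 17 → value 158, running total 158.00
- food bag (195/23 per unit): all 23 → value 195, running total 353.00
- lantern (101/14 per unit): 10 of 14 → value 10×101/14 = 72.1429, running total 425.14
Total 425.14.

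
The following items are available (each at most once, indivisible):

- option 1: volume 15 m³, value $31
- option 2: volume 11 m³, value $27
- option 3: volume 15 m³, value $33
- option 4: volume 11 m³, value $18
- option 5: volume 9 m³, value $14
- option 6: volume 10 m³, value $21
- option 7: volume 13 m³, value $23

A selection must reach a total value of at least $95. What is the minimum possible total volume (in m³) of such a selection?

Subsets with value ≥ 95, sorted by total volume:
- option 2+option 3+option 5+option 6: volume 45, value 95
- option 2+option 3+option 4+option 6: volume 47, value 99
- option 1+option 2+option 4+option 6: volume 47, value 97
- option 2+option 3+option 5+option 7: volume 48, value 97
Minimum volume: 45 m³.

45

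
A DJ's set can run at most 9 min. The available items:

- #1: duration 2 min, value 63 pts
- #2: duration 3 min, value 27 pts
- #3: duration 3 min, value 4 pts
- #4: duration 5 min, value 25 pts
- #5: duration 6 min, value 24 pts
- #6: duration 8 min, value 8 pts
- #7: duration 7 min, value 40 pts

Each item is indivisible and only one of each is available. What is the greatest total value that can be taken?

103 pts

This is a 0/1 knapsack; check combinations near the capacity.
- #1+#7: duration 2+7=9, value 63+40=103
- #1+#2+#3: duration 2+3+3=8, value 63+27+4=94
- #1+#2: duration 2+3=5, value 63+27=90
- #1+#4: duration 2+5=7, value 63+25=88
- #1+#5: duration 2+6=8, value 63+24=87
Best: 103 pts.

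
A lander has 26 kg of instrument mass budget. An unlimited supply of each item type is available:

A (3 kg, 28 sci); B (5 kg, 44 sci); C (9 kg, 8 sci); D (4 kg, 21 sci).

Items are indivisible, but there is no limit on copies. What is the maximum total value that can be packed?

240 sci

Best value-per-unit is A at 28/3; filling with it alone gives 8×28 = 224.
Optimal mix: 7×A + 1×B → mass 26, value 240.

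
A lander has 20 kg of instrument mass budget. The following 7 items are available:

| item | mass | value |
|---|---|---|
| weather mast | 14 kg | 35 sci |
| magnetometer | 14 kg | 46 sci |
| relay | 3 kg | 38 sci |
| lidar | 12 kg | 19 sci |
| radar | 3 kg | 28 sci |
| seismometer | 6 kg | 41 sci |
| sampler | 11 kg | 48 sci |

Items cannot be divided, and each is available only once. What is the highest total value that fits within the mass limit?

Check high-value combinations within 20 kg:
- relay+seismometer+sampler: mass 3+6+11=20, value 38+41+48=127
- radar+seismometer+sampler: mass 3+6+11=20, value 28+41+48=117
- relay+radar+sampler: mass 3+3+11=17, value 38+28+48=114
- magnetometer+relay+radar: mass 14+3+3=20, value 46+38+28=112
Best: 127 sci.

127 sci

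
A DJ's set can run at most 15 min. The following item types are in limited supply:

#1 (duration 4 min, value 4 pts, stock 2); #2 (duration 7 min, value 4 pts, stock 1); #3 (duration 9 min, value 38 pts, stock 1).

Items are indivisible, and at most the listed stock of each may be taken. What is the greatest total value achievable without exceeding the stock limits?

42 pts

Top feasible selections:
- 1×#1 + 1×#3: duration 13, value 42
- 1×#3: duration 9, value 38
Best: 42 pts.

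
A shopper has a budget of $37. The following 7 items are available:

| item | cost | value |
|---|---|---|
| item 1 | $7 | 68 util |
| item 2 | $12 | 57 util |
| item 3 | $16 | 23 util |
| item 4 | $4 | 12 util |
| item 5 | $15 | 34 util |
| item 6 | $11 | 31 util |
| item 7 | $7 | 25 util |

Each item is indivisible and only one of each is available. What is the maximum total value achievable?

181 util

Check high-value combinations within $37:
- item 1+item 2+item 6+item 7: cost 7+12+11+7=37, value 68+57+31+25=181
- item 1+item 2+item 4+item 6: cost 7+12+4+11=34, value 68+57+12+31=168
- item 1+item 2+item 4+item 7: cost 7+12+4+7=30, value 68+57+12+25=162
- item 1+item 2+item 5: cost 7+12+15=34, value 68+57+34=159
Best: 181 util.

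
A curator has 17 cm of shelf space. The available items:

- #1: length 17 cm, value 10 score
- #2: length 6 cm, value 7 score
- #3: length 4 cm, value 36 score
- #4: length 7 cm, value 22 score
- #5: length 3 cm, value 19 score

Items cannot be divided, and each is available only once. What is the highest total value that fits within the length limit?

77 score

Check high-value combinations within 17 cm:
- #3+#4+#5: length 4+7+3=14, value 36+22+19=77
- #2+#3+#4: length 6+4+7=17, value 7+36+22=65
- #2+#3+#5: length 6+4+3=13, value 7+36+19=62
- #3+#4: length 4+7=11, value 36+22=58
Best: 77 score.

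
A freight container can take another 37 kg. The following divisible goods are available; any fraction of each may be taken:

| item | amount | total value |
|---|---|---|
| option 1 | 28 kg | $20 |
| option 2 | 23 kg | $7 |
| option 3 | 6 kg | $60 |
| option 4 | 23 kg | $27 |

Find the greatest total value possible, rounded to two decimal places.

92.71

Take in order of value per unit:
- option 3 (60/6 per unit): all 6 → value 60, running total 60.00
- option 4 (27/23 per unit): all 23 → value 27, running total 87.00
- option 1 (20/28 per unit): 8 of 28 → value 8×20/28 = 5.7143, running total 92.71
Total 92.71.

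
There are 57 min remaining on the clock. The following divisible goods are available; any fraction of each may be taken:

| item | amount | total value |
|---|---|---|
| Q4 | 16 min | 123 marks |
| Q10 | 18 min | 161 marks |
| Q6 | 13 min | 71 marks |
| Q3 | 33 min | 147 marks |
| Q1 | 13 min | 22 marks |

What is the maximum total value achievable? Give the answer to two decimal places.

399.55

Take in order of value per unit:
- Q10 (161/18 per unit): all 18 → value 161, running total 161.00
- Q4 (123/16 per unit): all 16 → value 123, running total 284.00
- Q6 (71/13 per unit): all 13 → value 71, running total 355.00
- Q3 (147/33 per unit): 10 of 33 → value 10×147/33 = 44.5455, running total 399.55
Total 399.55.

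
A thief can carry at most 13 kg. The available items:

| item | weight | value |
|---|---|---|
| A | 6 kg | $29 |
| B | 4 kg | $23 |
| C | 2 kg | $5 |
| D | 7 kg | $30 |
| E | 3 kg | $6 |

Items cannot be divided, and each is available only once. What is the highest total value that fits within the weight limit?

Check high-value combinations within 13 kg:
- A+D: weight 6+7=13, value 29+30=59
- B+C+D: weight 4+2+7=13, value 23+5+30=58
- A+B+E: weight 6+4+3=13, value 29+23+6=58
Best: $59.

$59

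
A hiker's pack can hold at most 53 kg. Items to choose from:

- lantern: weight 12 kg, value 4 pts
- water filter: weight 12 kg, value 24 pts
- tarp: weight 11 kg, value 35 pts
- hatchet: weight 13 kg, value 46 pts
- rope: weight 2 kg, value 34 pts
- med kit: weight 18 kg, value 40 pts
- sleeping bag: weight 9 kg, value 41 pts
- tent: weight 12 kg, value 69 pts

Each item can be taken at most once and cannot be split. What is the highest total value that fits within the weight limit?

225 pts

Check high-value combinations within 53 kg:
- tarp+hatchet+rope+sleeping bag+tent: weight 11+13+2+9+12=47, value 35+46+34+41+69=225
- tarp+rope+med kit+sleeping bag+tent: weight 11+2+18+9+12=52, value 35+34+40+41+69=219
- water filter+hatchet+rope+sleeping bag+tent: weight 12+13+2+9+12=48, value 24+46+34+41+69=214
- water filter+tarp+hatchet+rope+tent: weight 12+11+13+2+12=50, value 24+35+46+34+69=208
- water filter+rope+med kit+sleeping bag+tent: weight 12+2+18+9+12=53, value 24+34+40+41+69=208
Best: 225 pts.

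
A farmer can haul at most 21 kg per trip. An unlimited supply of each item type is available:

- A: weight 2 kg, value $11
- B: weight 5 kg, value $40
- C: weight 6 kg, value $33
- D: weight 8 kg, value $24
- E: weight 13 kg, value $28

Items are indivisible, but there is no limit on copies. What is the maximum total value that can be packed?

$160

Best value-per-unit is B at 40/5, and filling with it alone uses weight 4×5=20. No mix of the others beats 4×40 = 160.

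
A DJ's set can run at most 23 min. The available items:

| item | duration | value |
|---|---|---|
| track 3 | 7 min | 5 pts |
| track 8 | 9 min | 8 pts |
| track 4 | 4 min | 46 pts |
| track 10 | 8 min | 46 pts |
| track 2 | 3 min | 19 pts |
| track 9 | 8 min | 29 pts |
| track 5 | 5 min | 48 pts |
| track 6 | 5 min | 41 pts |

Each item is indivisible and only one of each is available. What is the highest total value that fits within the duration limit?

Check high-value combinations within 23 min:
- track 4+track 10+track 5+track 6: duration 4+8+5+5=22, value 46+46+48+41=181
- track 4+track 9+track 5+track 6: duration 4+8+5+5=22, value 46+29+48+41=164
- track 4+track 10+track 2+track 5: duration 4+8+3+5=20, value 46+46+19+48=159
Best: 181 pts.

181 pts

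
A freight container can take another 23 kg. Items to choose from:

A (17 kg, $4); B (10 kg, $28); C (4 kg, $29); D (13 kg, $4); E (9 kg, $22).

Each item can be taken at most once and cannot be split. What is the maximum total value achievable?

Check high-value combinations within 23 kg:
- B+C+E: weight 10+4+9=23, value 28+29+22=79
- B+C: weight 10+4=14, value 28+29=57
- C+E: weight 4+9=13, value 29+22=51
Best: $79.

$79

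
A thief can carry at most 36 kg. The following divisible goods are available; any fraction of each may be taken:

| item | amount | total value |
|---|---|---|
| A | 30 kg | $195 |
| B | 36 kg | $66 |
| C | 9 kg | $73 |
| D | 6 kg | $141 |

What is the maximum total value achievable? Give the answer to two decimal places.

350.50

Take in order of value per unit:
- D (141/6 per unit): all 6 → value 141, running total 141.00
- C (73/9 per unit): all 9 → value 73, running total 214.00
- A (195/30 per unit): 21 of 30 → value 21×195/30 = 136.5000, running total 350.50
Total 350.50.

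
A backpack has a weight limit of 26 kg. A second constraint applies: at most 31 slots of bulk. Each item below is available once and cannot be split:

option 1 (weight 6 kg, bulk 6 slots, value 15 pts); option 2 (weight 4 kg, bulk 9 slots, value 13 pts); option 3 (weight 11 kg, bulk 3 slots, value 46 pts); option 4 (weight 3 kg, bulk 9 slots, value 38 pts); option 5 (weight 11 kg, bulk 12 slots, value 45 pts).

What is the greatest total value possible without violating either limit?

129 pts

Feasible sets respecting both limits:
- option 3+option 4+option 5: weight 25, bulk 24, value 129
- option 1+option 2+option 3+option 4: weight 24, bulk 27, value 112
- option 2+option 3+option 5: weight 26, bulk 24, value 104
Best: 129 pts.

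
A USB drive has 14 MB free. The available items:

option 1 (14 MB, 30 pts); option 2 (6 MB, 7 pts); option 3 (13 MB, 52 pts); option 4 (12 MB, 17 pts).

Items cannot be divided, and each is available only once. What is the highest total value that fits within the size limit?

Check high-value combinations within 14 MB:
- option 3: size 13, value 52
- option 1: size 14, value 30
- option 4: size 12, value 17
- option 2: size 6, value 7
Best: 52 pts.

52 pts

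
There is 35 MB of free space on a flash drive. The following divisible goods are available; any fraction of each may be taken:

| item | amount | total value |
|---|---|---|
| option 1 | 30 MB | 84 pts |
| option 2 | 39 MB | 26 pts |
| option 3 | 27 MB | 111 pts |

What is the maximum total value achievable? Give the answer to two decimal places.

Take in order of value per unit:
- option 3 (111/27 per unit): all 27 → value 111, running total 111.00
- option 1 (84/30 per unit): 8 of 30 → value 8×84/30 = 22.4000, running total 133.40
Total 133.40.

133.40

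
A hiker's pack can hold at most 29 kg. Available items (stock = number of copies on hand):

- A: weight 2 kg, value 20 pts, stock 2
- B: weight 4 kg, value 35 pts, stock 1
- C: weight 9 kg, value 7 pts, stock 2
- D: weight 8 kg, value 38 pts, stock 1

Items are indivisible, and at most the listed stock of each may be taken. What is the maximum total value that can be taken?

120 pts

Best selections within weight 29 and stock limits:
- 2×A + 1×B + 1×C + 1×D: weight 25, value 120
- 2×A + 1×B + 1×D: weight 16, value 113
Best: 120 pts.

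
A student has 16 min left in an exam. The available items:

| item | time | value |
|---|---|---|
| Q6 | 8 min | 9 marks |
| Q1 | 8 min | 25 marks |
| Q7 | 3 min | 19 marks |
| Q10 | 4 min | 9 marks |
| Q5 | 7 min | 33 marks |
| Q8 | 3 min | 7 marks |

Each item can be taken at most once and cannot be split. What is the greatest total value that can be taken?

61 marks

Check high-value combinations within 16 min:
- Q7+Q10+Q5: time 3+4+7=14, value 19+9+33=61
- Q7+Q5+Q8: time 3+7+3=13, value 19+33+7=59
- Q1+Q5: time 8+7=15, value 25+33=58
Best: 61 marks.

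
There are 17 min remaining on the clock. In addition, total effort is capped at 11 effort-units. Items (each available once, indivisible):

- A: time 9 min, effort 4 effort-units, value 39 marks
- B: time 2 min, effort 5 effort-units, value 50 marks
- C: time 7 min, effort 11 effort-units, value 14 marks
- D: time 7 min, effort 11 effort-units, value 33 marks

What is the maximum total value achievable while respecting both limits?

89 marks

Feasible sets respecting both limits:
- A+B: time 11, effort 9, value 89
- B: time 2, effort 5, value 50
- A: time 9, effort 4, value 39
- D: time 7, effort 11, value 33
Best: 89 marks.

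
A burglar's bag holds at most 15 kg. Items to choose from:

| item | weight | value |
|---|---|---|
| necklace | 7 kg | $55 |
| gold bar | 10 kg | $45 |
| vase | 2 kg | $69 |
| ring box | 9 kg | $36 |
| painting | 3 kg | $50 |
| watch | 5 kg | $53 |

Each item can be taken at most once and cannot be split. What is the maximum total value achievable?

$177

Check high-value combinations within 15 kg:
- necklace+vase+watch: weight 7+2+5=14, value 55+69+53=177
- necklace+vase+painting: weight 7+2+3=12, value 55+69+50=174
- vase+painting+watch: weight 2+3+5=10, value 69+50+53=172
Best: $177.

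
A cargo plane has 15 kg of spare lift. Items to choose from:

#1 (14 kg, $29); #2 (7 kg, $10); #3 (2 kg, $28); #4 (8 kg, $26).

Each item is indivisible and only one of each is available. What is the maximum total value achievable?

$54

This is a 0/1 knapsack; check combinations near the capacity.
- #3+#4: weight 2+8=10, value 28+26=54
- #2+#3: weight 7+2=9, value 10+28=38
- #2+#4: weight 7+8=15, value 10+26=36
- #1: weight 14, value 29
Best: $54.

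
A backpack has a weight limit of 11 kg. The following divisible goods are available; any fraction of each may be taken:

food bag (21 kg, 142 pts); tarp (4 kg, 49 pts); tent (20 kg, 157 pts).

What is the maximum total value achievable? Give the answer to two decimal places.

103.95

Take in order of value per unit:
- tarp (49/4 per unit): all 4 → value 49, running total 49.00
- tent (157/20 per unit): 7 of 20 → value 7×157/20 = 54.9500, running total 103.95
Total 103.95.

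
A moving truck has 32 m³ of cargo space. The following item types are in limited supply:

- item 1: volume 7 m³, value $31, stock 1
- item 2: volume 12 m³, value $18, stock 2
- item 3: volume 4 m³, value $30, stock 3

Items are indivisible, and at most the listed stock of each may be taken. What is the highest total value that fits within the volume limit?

$139

Top feasible selections:
- 1×item 1 + 1×item 2 + 3×item 3: volume 31, value 139
- 1×item 1 + 3×item 3: volume 19, value 121
Best: $139.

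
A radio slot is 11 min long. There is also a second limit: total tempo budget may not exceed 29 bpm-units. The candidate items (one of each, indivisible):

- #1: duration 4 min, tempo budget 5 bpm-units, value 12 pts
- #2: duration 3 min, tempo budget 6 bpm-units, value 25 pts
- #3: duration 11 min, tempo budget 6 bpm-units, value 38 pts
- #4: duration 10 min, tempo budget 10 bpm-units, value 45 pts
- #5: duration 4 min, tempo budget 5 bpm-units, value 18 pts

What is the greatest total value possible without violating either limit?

Feasible sets respecting both limits:
- #1+#2+#5: duration 11, tempo budget 16, value 55
- #4: duration 10, tempo budget 10, value 45
- #2+#5: duration 7, tempo budget 11, value 43
Best: 55 pts.

55 pts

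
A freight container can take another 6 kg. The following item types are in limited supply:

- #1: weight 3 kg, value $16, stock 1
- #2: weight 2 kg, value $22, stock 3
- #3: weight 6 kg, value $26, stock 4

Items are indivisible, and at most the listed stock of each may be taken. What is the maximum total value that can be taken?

Top feasible selections:
- 3×#2: weight 6, value 66
- 2×#2: weight 4, value 44
- 1×#1 + 1×#2: weight 5, value 38
Best: $66.

$66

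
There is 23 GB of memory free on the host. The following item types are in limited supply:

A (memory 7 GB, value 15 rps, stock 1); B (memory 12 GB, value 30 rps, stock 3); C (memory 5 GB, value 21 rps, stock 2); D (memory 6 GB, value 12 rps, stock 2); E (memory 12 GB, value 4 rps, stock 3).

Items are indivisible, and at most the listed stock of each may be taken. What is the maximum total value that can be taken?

Best selections within memory 23 and stock limits:
- 1×B + 2×C: memory 22, value 72
- 1×A + 2×C + 1×D: memory 23, value 69
- 2×C + 2×D: memory 22, value 66
Best: 72 rps.

72 rps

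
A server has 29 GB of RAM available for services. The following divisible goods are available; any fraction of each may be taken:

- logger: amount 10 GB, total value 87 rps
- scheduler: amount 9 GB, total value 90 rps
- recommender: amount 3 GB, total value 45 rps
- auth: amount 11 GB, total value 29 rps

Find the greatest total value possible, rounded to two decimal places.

240.45

Take in order of value per unit:
- recommender (45/3 per unit): all 3 → value 45, running total 45.00
- scheduler (90/9 per unit): all 9 → value 90, running total 135.00
- logger (87/10 per unit): all 10 → value 87, running total 222.00
- auth (29/11 per unit): 7 of 11 → value 7×29/11 = 18.4545, running total 240.45
Total 240.45.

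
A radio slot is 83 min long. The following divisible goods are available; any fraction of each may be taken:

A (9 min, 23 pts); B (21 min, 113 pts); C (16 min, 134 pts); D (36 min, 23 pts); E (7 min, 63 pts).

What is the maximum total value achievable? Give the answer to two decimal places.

Take in order of value per unit:
- E (63/7 per unit): all 7 → value 63, running total 63.00
- C (134/16 per unit): all 16 → value 134, running total 197.00
- B (113/21 per unit): all 21 → value 113, running total 310.00
- A (23/9 per unit): all 9 → value 23, running total 333.00
- D (23/36 per unit): 30 of 36 → value 30×23/36 = 19.1667, running total 352.17
Total 352.17.

352.17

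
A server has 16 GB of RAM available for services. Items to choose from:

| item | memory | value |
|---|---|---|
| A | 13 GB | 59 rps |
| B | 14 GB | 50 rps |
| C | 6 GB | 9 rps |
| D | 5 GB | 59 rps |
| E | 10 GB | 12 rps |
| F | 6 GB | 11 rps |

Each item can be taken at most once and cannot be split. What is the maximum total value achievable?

71 rps

This is a 0/1 knapsack; check combinations near the capacity.
- D+E: memory 5+10=15, value 59+12=71
- D+F: memory 5+6=11, value 59+11=70
- C+D: memory 6+5=11, value 9+59=68
Best: 71 rps.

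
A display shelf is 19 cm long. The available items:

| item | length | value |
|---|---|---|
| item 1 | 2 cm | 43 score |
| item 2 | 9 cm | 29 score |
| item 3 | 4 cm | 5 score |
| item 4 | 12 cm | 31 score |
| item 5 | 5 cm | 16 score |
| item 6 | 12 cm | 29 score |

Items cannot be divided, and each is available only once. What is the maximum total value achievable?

Check high-value combinations within 19 cm:
- item 1+item 4+item 5: length 2+12+5=19, value 43+31+16=90
- item 1+item 2+item 5: length 2+9+5=16, value 43+29+16=88
- item 1+item 5+item 6: length 2+5+12=19, value 43+16+29=88
- item 1+item 3+item 4: length 2+4+12=18, value 43+5+31=79
Best: 90 score.

90 score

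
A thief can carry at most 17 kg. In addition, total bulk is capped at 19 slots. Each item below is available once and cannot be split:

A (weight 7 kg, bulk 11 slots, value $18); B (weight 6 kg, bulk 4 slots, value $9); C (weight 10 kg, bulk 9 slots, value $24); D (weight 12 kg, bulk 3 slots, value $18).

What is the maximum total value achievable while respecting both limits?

Feasible sets respecting both limits:
- B+C: weight 16, bulk 13, value 33
- A+B: weight 13, bulk 15, value 27
- C: weight 10, bulk 9, value 24
Best: $33.

$33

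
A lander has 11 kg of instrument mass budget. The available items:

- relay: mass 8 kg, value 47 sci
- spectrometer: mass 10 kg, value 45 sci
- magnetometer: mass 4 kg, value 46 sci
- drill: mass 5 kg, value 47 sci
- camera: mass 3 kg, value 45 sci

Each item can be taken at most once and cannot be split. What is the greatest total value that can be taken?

Check high-value combinations within 11 kg:
- magnetometer+drill: mass 4+5=9, value 46+47=93
- drill+camera: mass 5+3=8, value 47+45=92
- relay+camera: mass 8+3=11, value 47+45=92
- magnetometer+camera: mass 4+3=7, value 46+45=91
- drill: mass 5, value 47
Best: 93 sci.

93 sci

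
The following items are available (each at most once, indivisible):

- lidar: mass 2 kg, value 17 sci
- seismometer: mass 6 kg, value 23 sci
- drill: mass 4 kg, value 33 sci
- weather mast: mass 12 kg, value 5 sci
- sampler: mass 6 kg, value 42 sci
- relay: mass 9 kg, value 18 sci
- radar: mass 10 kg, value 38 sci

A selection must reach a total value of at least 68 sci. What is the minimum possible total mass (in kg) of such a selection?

10

Subsets with value ≥ 68, sorted by total mass:
- drill+sampler: mass 10, value 75
- lidar+drill+sampler: mass 12, value 92
- lidar+seismometer+drill: mass 12, value 73
- lidar+seismometer+sampler: mass 14, value 82
Minimum mass: 10 kg.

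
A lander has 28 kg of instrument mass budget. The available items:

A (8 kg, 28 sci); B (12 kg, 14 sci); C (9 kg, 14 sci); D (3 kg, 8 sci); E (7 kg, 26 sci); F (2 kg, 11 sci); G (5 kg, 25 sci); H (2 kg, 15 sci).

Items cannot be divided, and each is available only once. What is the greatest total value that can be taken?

This is a 0/1 knapsack; check combinations near the capacity.
- A+D+E+F+G+H: mass 8+3+7+2+5+2=27, value 28+8+26+11+25+15=113
- A+E+F+G+H: mass 8+7+2+5+2=24, value 28+26+11+25+15=105
- A+D+E+G+H: mass 8+3+7+5+2=25, value 28+8+26+25+15=102
Best: 113 sci.

113 sci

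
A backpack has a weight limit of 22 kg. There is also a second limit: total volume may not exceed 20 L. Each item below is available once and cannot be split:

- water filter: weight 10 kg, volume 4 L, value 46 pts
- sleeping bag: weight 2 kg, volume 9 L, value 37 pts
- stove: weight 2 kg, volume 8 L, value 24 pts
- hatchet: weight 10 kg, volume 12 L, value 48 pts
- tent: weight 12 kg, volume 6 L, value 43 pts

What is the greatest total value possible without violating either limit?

Feasible sets respecting both limits:
- water filter+hatchet: weight 20, volume 16, value 94
- hatchet+tent: weight 22, volume 18, value 91
- water filter+tent: weight 22, volume 10, value 89
- water filter+sleeping bag: weight 12, volume 13, value 83
Best: 94 pts.

94 pts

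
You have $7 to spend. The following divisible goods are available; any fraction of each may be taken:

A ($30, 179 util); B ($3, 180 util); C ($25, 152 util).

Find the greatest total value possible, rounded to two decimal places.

Take in order of value per unit:
- B (180/3 per unit): all 3 → value 180, running total 180.00
- C (152/25 per unit): 4 of 25 → value 4×152/25 = 24.3200, running total 204.32
Total 204.32.

204.32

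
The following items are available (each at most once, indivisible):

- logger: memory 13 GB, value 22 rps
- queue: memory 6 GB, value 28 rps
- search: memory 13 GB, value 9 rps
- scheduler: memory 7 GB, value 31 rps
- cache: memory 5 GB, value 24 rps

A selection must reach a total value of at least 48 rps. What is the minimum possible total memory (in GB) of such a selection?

11

Subsets with value ≥ 48, sorted by total memory:
- queue+cache: memory 11, value 52
- scheduler+cache: memory 12, value 55
- queue+scheduler: memory 13, value 59
Minimum memory: 11 GB.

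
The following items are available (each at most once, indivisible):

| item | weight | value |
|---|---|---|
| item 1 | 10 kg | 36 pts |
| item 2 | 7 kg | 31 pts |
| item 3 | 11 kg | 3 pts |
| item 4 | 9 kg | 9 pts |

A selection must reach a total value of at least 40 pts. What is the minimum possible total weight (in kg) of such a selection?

16

Subsets with value ≥ 40, sorted by total weight:
- item 2+item 4: weight 16, value 40
- item 1+item 2: weight 17, value 67
- item 1+item 4: weight 19, value 45
Minimum weight: 16 kg.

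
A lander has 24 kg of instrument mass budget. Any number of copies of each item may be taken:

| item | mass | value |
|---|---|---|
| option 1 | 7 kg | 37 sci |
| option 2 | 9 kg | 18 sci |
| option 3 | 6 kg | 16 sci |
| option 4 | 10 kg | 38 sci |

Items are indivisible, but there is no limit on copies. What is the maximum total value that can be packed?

Best value-per-unit is option 1 at 37/7; filling with it alone gives 3×37 = 111.
Optimal mix: 2×option 1 + 1×option 4 → mass 24, value 112.

112 sci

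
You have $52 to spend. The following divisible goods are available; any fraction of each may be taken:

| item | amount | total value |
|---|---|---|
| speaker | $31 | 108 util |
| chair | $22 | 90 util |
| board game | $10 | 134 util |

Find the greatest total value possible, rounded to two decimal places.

293.68

Take in order of value per unit:
- board game (134/10 per unit): all 10 → value 134, running total 134.00
- chair (90/22 per unit): all 22 → value 90, running total 224.00
- speaker (108/31 per unit): 20 of 31 → value 20×108/31 = 69.6774, running total 293.68
Total 293.68.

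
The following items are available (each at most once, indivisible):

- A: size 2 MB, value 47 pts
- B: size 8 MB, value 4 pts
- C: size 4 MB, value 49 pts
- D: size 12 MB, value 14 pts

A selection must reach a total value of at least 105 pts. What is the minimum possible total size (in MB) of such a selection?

18

Subsets with value ≥ 105, sorted by total size:
- A+C+D: size 18, value 110
- A+B+C+D: size 26, value 114
Minimum size: 18 MB.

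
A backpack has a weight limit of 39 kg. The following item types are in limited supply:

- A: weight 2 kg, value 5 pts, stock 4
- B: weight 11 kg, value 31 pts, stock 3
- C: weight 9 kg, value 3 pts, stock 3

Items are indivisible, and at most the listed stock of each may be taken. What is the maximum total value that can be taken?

Best selections within weight 39 and stock limits:
- 3×A + 3×B: weight 39, value 108
- 2×A + 3×B: weight 37, value 103
Best: 108 pts.

108 pts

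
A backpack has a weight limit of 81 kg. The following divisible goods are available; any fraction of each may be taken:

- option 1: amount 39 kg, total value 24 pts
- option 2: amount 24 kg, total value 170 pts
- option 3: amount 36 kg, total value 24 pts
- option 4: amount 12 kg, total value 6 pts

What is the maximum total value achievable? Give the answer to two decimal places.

Take in order of value per unit:
- option 2 (170/24 per unit): all 24 → value 170, running total 170.00
- option 3 (24/36 per unit): all 36 → value 24, running total 194.00
- option 1 (24/39 per unit): 21 of 39 → value 21×24/39 = 12.9231, running total 206.92
Total 206.92.

206.92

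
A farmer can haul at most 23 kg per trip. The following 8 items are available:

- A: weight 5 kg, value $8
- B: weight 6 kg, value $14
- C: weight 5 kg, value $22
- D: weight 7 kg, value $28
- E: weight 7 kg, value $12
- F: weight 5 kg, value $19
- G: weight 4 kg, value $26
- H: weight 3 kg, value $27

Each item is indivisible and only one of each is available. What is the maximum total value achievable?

$108

Check high-value combinations within 23 kg:
- B+C+F+G+H: weight 6+5+5+4+3=23, value 14+22+19+26+27=108
- C+D+G+H: weight 5+7+4+3=19, value 22+28+26+27=103
- A+C+F+G+H: weight 5+5+5+4+3=22, value 8+22+19+26+27=102
Best: $108.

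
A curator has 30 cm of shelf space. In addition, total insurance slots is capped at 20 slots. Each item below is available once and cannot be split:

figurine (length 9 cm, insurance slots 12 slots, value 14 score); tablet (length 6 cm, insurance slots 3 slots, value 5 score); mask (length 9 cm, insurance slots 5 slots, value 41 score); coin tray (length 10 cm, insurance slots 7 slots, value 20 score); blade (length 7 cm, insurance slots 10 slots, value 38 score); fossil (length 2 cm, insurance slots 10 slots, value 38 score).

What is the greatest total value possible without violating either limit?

84 score

Feasible sets respecting both limits:
- tablet+mask+blade: length 22, insurance slots 18, value 84
- tablet+mask+fossil: length 17, insurance slots 18, value 84
- mask+blade: length 16, insurance slots 15, value 79
- mask+fossil: length 11, insurance slots 15, value 79
Best: 84 score.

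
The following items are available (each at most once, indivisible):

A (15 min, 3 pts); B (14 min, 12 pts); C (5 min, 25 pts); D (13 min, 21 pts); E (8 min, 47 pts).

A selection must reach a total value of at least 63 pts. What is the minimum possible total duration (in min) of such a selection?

Subsets with value ≥ 63, sorted by total duration:
- C+E: duration 13, value 72
- D+E: duration 21, value 68
- C+D+E: duration 26, value 93
Minimum duration: 13 min.

13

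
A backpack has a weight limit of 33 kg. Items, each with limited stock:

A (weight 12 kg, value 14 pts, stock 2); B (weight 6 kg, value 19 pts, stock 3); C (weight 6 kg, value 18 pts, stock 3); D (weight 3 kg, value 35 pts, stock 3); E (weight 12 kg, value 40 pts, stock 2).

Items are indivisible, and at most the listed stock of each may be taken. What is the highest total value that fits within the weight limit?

185 pts

Top feasible selections:
- 3×D + 2×E: weight 33, value 185
- 2×B + 3×D + 1×E: weight 33, value 183
Best: 185 pts.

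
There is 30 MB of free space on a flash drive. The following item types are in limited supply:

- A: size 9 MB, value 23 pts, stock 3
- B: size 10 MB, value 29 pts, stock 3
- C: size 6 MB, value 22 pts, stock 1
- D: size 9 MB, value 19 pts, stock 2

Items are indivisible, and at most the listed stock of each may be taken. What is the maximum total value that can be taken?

87 pts

Best selections within size 30 and stock limits:
- 3×B: size 30, value 87
- 1×A + 2×B: size 29, value 81
- 2×B + 1×C: size 26, value 80
- 2×B + 1×D: size 29, value 77
Best: 87 pts.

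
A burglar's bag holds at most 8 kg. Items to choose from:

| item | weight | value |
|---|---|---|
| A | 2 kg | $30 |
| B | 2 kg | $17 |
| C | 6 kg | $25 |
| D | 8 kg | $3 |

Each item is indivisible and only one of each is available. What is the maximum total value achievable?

$55

Check high-value combinations within 8 kg:
- A+C: weight 2+6=8, value 30+25=55
- A+B: weight 2+2=4, value 30+17=47
- B+C: weight 2+6=8, value 17+25=42
Best: $55.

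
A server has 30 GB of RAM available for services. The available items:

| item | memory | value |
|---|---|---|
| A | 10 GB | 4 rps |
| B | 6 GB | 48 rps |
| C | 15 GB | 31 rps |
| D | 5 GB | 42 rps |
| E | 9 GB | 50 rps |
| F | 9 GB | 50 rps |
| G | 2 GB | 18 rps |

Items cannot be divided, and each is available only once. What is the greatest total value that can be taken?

Check high-value combinations within 30 GB:
- B+D+E+F: memory 6+5+9+9=29, value 48+42+50+50=190
- B+E+F+G: memory 6+9+9+2=26, value 48+50+50+18=166
- D+E+F+G: memory 5+9+9+2=25, value 42+50+50+18=160
- B+D+E+G: memory 6+5+9+2=22, value 48+42+50+18=158
- B+D+F+G: memory 6+5+9+2=22, value 48+42+50+18=158
Best: 190 rps.

190 rps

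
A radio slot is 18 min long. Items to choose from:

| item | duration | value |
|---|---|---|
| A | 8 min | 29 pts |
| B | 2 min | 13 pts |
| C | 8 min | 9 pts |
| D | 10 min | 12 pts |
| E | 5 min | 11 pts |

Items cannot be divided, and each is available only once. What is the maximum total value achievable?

Check high-value combinations within 18 min:
- A+B+E: duration 8+2+5=15, value 29+13+11=53
- A+B+C: duration 8+2+8=18, value 29+13+9=51
- A+B: duration 8+2=10, value 29+13=42
- A+D: duration 8+10=18, value 29+12=41
- A+E: duration 8+5=13, value 29+11=40
Best: 53 pts.

53 pts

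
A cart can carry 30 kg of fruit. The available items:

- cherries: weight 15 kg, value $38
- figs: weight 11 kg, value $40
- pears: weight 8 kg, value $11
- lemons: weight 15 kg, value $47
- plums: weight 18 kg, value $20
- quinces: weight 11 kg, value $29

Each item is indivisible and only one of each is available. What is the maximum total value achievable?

This is a 0/1 knapsack; check combinations near the capacity.
- figs+lemons: weight 11+15=26, value 40+47=87
- cherries+lemons: weight 15+15=30, value 38+47=85
- figs+pears+quinces: weight 11+8+11=30, value 40+11+29=80
- cherries+figs: weight 15+11=26, value 38+40=78
- lemons+quinces: weight 15+11=26, value 47+29=76
Best: $87.

$87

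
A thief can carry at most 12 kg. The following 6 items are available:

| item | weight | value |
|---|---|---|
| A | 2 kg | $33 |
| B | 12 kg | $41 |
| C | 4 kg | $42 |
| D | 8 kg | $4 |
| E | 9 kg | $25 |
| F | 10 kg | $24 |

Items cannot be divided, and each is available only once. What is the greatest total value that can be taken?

Check high-value combinations within 12 kg:
- A+C: weight 2+4=6, value 33+42=75
- A+E: weight 2+9=11, value 33+25=58
- A+F: weight 2+10=12, value 33+24=57
- C+D: weight 4+8=12, value 42+4=46
- C: weight 4, value 42
Best: $75.

$75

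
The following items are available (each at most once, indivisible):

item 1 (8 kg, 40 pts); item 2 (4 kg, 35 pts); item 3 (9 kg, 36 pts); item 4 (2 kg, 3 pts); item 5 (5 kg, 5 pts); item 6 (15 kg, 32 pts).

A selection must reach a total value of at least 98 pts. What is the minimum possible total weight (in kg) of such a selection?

Subsets with value ≥ 98, sorted by total weight:
- item 1+item 2+item 3: weight 21, value 111
- item 1+item 2+item 3+item 4: weight 23, value 114
- item 1+item 2+item 3+item 5: weight 26, value 116
- item 1+item 2+item 6: weight 27, value 107
Minimum weight: 21 kg.

21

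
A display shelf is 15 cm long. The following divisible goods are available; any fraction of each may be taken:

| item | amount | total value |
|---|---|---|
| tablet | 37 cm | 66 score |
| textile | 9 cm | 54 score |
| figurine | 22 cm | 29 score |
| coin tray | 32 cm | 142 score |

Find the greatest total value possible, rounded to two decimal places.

80.63

Take in order of value per unit:
- textile (54/9 per unit): all 9 → value 54, running total 54.00
- coin tray (142/32 per unit): 6 of 32 → value 6×142/32 = 26.6250, running total 80.63
Total 80.63.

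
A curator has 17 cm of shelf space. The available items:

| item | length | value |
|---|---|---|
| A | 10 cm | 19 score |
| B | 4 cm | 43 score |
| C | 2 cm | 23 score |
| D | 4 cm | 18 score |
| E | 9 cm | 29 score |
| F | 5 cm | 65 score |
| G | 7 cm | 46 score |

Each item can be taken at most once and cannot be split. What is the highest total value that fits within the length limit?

Check high-value combinations within 17 cm:
- B+F+G: length 4+5+7=16, value 43+65+46=154
- B+C+D+F: length 4+2+4+5=15, value 43+23+18+65=149
- C+F+G: length 2+5+7=14, value 23+65+46=134
Best: 154 score.

154 score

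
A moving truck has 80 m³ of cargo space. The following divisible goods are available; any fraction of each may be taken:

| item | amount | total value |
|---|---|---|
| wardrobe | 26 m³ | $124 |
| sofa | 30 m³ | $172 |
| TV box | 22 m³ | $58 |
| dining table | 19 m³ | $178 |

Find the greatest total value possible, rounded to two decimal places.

Take in order of value per unit:
- dining table (178/19 per unit): all 19 → value 178, running total 178.00
- sofa (172/30 per unit): all 30 → value 172, running total 350.00
- wardrobe (124/26 per unit): all 26 → value 124, running total 474.00
- TV box (58/22 per unit): 5 of 22 → value 5×58/22 = 13.1818, running total 487.18
Total 487.18.

487.18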